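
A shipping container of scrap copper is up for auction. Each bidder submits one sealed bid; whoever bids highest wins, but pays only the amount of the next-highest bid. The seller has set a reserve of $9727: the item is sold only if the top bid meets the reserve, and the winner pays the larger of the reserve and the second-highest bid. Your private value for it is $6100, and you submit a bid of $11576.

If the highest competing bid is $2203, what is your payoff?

Your bid $11576 is the highest and exceeds the reserve.
Price = max(second-highest bid, reserve) = max($2203, $9727) = $9727.
Payoff = $6100 − $9727 = −$3627.

−$3627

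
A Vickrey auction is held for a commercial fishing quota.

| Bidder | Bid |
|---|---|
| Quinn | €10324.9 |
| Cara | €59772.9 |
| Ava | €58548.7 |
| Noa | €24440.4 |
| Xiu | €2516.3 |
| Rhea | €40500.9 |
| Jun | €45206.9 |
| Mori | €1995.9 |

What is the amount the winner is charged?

Highest bid: Cara at €59772.9, so Cara wins.
Second-highest bid: Ava at €58548.7 — that is the price the winner pays.

€58548.7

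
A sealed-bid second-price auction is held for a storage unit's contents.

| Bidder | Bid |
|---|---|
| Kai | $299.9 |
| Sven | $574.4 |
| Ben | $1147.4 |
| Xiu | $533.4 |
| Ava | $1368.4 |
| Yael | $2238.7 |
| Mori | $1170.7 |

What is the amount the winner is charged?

Highest bid: Yael at $2238.7, so Yael wins.
Second-highest bid: Ava at $1368.4 — that is the price the winner pays.

$1368.4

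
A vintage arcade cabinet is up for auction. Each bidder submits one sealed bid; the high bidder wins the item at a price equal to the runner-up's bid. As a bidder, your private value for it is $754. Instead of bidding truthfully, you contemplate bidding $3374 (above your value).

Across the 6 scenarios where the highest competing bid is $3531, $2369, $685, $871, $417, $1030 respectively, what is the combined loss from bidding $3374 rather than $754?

The deviation costs you only when the competing bid falls strictly between $754 and $3374; elsewhere both bids give the same outcome.
$3531: outcomes coincide → loss $0.
$2369: truthful payoff $0, deviation payoff −$1615 → loss $1615.
$685: outcomes coincide → loss $0.
$871: truthful payoff $0, deviation payoff −$117 → loss $117.
$417: outcomes coincide → loss $0.
$1030: truthful payoff $0, deviation payoff −$276 → loss $276.
Total loss = $1615 + $117 + $276 = $2008.
In a second-price auction your bid sets only whether you win, not what you pay, so bidding your true value is weakly dominant.

$2008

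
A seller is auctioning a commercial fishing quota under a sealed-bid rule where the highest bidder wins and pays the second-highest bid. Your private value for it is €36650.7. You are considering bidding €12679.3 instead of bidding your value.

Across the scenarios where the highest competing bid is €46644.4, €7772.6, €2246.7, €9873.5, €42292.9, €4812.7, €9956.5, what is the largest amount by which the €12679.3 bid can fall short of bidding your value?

€46644.4: same outcome either way → loss €0.
€7772.6: same outcome either way → loss €0.
€2246.7: same outcome either way → loss €0.
€9873.5: same outcome either way → loss €0.
€42292.9: same outcome either way → loss €0.
€4812.7: same outcome either way → loss €0.
€9956.5: same outcome either way → loss €0.
Maximum loss: €0.

€0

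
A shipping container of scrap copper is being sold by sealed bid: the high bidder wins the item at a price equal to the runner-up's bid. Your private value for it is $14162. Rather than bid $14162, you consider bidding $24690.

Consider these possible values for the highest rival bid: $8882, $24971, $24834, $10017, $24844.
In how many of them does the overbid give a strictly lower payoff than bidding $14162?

The deviation hurts exactly when the highest competing bid lies strictly between $14162 and $24690 — overbidding then wins at a price above your value.
$8882: below both → same outcome either way.
$24971: above both → same outcome either way.
$24834: above both → same outcome either way.
$10017: below both → same outcome either way.
$24844: above both → same outcome either way.
Count: 0.

0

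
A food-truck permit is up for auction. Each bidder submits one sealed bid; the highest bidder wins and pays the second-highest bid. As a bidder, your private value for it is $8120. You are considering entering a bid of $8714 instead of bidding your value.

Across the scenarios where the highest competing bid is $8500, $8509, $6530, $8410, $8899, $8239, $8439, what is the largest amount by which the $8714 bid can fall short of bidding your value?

$389

$8500: truthful gives $0, deviation gives −$380 → loss $380.
$8509: truthful gives $0, deviation gives −$389 → loss $389.
$6530: same outcome either way → loss $0.
$8410: truthful gives $0, deviation gives −$290 → loss $290.
$8899: same outcome either way → loss $0.
$8239: truthful gives $0, deviation gives −$119 → loss $119.
$8439: truthful gives $0, deviation gives −$319 → loss $319.
Maximum loss: $389.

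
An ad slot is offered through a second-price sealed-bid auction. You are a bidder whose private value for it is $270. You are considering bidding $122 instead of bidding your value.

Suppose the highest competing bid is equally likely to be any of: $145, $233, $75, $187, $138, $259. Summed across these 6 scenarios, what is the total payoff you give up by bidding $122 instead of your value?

The deviation costs you only when the competing bid falls strictly between $122 and $270; elsewhere both bids give the same outcome.
$145: truthful payoff $125, deviation payoff $0 → loss $125.
$233: truthful payoff $37, deviation payoff $0 → loss $37.
$75: outcomes coincide → loss $0.
$187: truthful payoff $83, deviation payoff $0 → loss $83.
$138: truthful payoff $132, deviation payoff $0 → loss $132.
$259: truthful payoff $11, deviation payoff $0 → loss $11.
Total loss = $125 + $37 + $83 + $132 + $11 = $388.

$388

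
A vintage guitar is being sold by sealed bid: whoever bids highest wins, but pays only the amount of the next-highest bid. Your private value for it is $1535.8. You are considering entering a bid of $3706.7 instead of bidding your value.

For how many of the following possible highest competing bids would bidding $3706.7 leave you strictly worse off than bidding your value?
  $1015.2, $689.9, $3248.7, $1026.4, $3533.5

The deviation hurts exactly when the highest competing bid lies strictly between $1535.8 and $3706.7 — overbidding then wins at a price above your value.
$1015.2: below both → same outcome either way.
$689.9: below both → same outcome either way.
$3248.7: inside the interval → strictly worse (loss $1712.9).
$1026.4: below both → same outcome either way.
$3533.5: inside the interval → strictly worse (loss $1997.7).
Count: 2.

2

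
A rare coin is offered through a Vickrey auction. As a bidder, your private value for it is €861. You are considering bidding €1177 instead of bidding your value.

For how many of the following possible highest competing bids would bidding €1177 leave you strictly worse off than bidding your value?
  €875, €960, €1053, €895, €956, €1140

6

The deviation hurts exactly when the highest competing bid lies strictly between €861 and €1177 — overbidding then wins at a price above your value.
€875: inside the interval → strictly worse (loss €14).
€960: inside the interval → strictly worse (loss €99).
€1053: inside the interval → strictly worse (loss €192).
€895: inside the interval → strictly worse (loss €34).
€956: inside the interval → strictly worse (loss €95).
€1140: inside the interval → strictly worse (loss €279).
Count: 6.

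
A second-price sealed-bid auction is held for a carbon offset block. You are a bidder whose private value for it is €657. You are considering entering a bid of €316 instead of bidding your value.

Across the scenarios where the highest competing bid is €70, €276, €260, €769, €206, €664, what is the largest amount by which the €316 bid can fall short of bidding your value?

€0

€70: same outcome either way → loss €0.
€276: same outcome either way → loss €0.
€260: same outcome either way → loss €0.
€769: same outcome either way → loss €0.
€206: same outcome either way → loss €0.
€664: same outcome either way → loss €0.
Maximum loss: €0.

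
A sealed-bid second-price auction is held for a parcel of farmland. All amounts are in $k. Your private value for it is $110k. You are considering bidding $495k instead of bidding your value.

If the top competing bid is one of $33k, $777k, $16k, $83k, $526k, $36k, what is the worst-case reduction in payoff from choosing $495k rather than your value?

$33k: same outcome either way → loss $0k.
$777k: same outcome either way → loss $0k.
$16k: same outcome either way → loss $0k.
$83k: same outcome either way → loss $0k.
$526k: same outcome either way → loss $0k.
$36k: same outcome either way → loss $0k.
Maximum loss: $0k.

$0k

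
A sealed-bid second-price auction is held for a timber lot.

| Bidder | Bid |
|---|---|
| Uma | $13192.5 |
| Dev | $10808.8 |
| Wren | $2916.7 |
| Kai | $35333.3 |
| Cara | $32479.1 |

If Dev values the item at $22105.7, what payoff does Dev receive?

Highest bid: Kai at $35333.3, so Kai wins.
Second-highest bid: Cara at $32479.1 — that is the price the winner pays.
Dev did not win, so Dev pays nothing and receives nothing: payoff $0.

$0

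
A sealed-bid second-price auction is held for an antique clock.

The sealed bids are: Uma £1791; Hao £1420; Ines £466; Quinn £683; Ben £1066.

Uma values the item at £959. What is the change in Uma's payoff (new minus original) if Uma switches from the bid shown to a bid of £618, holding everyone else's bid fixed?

The highest bid among the other bidders is £1420; Uma's bid doesn't change that.
Original bid £1791: Uma is highest, pays the top rival bid £1420; payoff £959 − £1420 = −£461.
Alternative bid £618: Uma is not highest (top rival bid is £1420); payoff £0.
Change in payoff = £0 − (−£461) = £461.

£461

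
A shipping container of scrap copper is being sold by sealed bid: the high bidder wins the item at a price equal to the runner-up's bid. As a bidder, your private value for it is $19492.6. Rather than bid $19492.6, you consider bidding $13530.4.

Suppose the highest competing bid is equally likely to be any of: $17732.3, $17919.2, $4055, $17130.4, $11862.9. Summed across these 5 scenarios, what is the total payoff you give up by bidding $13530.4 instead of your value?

The deviation costs you only when the competing bid falls strictly between $13530.4 and $19492.6; elsewhere both bids give the same outcome.
$17732.3: truthful payoff $1760.3, deviation payoff $0 → loss $1760.3.
$17919.2: truthful payoff $1573.4, deviation payoff $0 → loss $1573.4.
$4055: outcomes coincide → loss $0.
$17130.4: truthful payoff $2362.2, deviation payoff $0 → loss $2362.2.
$11862.9: outcomes coincide → loss $0.
Total loss = $1760.3 + $1573.4 + $2362.2 = $5695.9.

$5695.9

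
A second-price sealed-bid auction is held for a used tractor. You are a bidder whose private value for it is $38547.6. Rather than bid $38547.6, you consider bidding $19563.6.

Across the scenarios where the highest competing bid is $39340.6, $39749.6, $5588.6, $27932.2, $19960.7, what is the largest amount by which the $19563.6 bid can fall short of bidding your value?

$18586.9

$39340.6: same outcome either way → loss $0.
$39749.6: same outcome either way → loss $0.
$5588.6: same outcome either way → loss $0.
$27932.2: truthful gives $10615.4, deviation gives $0 → loss $10615.4.
$19960.7: truthful gives $18586.9, deviation gives $0 → loss $18586.9.
Maximum loss: $18586.9.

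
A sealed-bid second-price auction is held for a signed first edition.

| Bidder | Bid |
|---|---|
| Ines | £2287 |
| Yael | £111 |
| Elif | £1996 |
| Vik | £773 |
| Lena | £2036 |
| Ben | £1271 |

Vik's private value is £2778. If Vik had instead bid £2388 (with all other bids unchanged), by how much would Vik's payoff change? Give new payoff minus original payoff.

The highest bid among the other bidders is £2287; Vik's bid doesn't change that.
Original bid £773: Vik is not highest (top rival bid is £2287); payoff £0.
Alternative bid £2388: Vik is highest, pays the top rival bid £2287; payoff £2778 − £2287 = £491.
Change in payoff = £491 − (£0) = £491.

£491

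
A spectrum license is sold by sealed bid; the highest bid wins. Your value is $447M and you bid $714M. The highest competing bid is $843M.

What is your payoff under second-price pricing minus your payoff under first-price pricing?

$0M

Your bid $714M is below $843M, so you lose under either rule.
Payoff is $0M in both cases; difference = $0M.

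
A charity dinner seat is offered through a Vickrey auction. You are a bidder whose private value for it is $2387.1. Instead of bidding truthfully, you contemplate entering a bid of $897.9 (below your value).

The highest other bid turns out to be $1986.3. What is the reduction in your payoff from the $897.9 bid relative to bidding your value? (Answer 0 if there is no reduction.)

Bidding your value $2387.1: you win (since $2387.1 > $1986.3) and pay $1986.3. Payoff $400.8.
Bidding $897.9: you lose. Payoff $0.
The competing bid $1986.3 lies between your shaded bid and your value, so underbidding forfeits an item you could have won at a profitable price.
Loss from deviating = $400.8 − ($0) = $400.8.

$400.8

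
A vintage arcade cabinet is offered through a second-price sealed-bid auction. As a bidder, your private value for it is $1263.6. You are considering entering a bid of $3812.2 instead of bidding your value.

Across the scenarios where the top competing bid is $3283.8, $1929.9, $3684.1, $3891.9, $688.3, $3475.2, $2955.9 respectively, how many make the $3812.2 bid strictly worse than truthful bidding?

The deviation hurts exactly when the highest competing bid lies strictly between $1263.6 and $3812.2 — overbidding then wins at a price above your value.
$3283.8: inside the interval → strictly worse (loss $2020.2).
$1929.9: inside the interval → strictly worse (loss $666.3).
$3684.1: inside the interval → strictly worse (loss $2420.5).
$3891.9: above both → same outcome either way.
$688.3: below both → same outcome either way.
$3475.2: inside the interval → strictly worse (loss $2211.6).
$2955.9: inside the interval → strictly worse (loss $1692.3).
Count: 5.

5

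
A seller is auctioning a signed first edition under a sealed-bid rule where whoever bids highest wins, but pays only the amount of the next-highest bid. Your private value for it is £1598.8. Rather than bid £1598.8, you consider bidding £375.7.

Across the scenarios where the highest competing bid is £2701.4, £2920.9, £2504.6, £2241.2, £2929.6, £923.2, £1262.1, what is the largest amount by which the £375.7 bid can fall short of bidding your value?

£675.6

£2701.4: same outcome either way → loss £0.
£2920.9: same outcome either way → loss £0.
£2504.6: same outcome either way → loss £0.
£2241.2: same outcome either way → loss £0.
£2929.6: same outcome either way → loss £0.
£923.2: truthful gives £675.6, deviation gives £0 → loss £675.6.
£1262.1: truthful gives £336.7, deviation gives £0 → loss £336.7.
Maximum loss: £675.6.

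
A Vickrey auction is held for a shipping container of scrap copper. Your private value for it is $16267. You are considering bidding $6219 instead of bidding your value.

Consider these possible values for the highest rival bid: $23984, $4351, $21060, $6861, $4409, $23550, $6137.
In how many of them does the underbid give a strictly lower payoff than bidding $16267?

The deviation hurts exactly when the highest competing bid lies strictly between $6219 and $16267 — underbidding then forfeits a profitable win.
$23984: above both → same outcome either way.
$4351: below both → same outcome either way.
$21060: above both → same outcome either way.
$6861: inside the interval → strictly worse (loss $9406).
$4409: below both → same outcome either way.
$23550: above both → same outcome either way.
$6137: below both → same outcome either way.
Count: 1.

1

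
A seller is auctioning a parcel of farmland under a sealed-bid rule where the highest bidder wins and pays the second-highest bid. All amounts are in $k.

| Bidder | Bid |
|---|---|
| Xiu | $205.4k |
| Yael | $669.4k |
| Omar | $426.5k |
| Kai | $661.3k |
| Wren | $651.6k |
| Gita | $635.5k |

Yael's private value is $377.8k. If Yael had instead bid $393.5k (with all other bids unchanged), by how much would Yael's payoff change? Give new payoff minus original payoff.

The highest bid among the other bidders is $661.3k; Yael's bid doesn't change that.
Original bid $669.4k: Yael is highest, pays the top rival bid $661.3k; payoff $377.8k − $661.3k = −$283.5k.
Alternative bid $393.5k: Yael is not highest (top rival bid is $661.3k); payoff $0k.
Change in payoff = $0k − (−$283.5k) = $283.5k.

$283.5k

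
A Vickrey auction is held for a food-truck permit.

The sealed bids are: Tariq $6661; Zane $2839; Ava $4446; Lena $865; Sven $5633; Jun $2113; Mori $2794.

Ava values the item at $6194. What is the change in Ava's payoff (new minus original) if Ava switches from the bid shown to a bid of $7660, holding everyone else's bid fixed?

The highest bid among the other bidders is $6661; Ava's bid doesn't change that.
Original bid $4446: Ava is not highest (top rival bid is $6661); payoff $0.
Alternative bid $7660: Ava is highest, pays the top rival bid $6661; payoff $6194 − $6661 = −$467.
Change in payoff = −$467 − ($0) = −$467.

−$467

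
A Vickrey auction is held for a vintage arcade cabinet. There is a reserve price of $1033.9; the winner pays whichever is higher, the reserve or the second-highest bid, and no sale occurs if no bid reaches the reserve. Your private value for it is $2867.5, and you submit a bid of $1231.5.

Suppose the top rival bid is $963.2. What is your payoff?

$1833.6

Your bid $1231.5 is the highest and exceeds the reserve.
Price = max(second-highest bid, reserve) = max($963.2, $1033.9) = $1033.9.
Payoff = $2867.5 − $1033.9 = $1833.6.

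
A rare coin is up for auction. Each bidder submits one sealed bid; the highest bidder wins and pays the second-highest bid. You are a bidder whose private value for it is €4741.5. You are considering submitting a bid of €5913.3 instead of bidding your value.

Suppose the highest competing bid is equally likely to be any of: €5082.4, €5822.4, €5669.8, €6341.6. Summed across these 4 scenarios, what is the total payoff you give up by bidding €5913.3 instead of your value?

€2350.1

The deviation costs you only when the competing bid falls strictly between €4741.5 and €5913.3; elsewhere both bids give the same outcome.
€5082.4: truthful payoff €0, deviation payoff −€340.9 → loss €340.9.
€5822.4: truthful payoff €0, deviation payoff −€1080.9 → loss €1080.9.
€5669.8: truthful payoff €0, deviation payoff −€928.3 → loss €928.3.
€6341.6: outcomes coincide → loss €0.
Total loss = €340.9 + €1080.9 + €928.3 = €2350.1.
In a second-price auction your bid sets only whether you win, not what you pay, so bidding your true value is weakly dominant.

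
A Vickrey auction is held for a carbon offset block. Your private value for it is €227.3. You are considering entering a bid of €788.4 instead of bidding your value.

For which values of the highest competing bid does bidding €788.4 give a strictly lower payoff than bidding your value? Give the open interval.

(€227.3, €788.4)

If the competing bid is below €227.3, both bids win at the same price — no difference.
If it is above €788.4, both bids lose — no difference.
If it lies strictly between €227.3 and €788.4, bidding your value loses (payoff 0) while bidding €788.4 wins at a price above your value (payoff negative).
So the deviation strictly hurts on the open interval (€227.3, €788.4).
Truthful bidding weakly dominates here: raising your bid can only win items priced above your value, and lowering it can only forfeit items priced below.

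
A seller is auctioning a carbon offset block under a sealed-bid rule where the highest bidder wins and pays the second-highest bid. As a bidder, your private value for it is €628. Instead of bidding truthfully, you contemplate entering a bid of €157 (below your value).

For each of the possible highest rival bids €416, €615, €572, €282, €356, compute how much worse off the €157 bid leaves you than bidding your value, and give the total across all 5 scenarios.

The deviation costs you only when the competing bid falls strictly between €157 and €628; elsewhere both bids give the same outcome.
€416: truthful payoff €212, deviation payoff €0 → loss €212.
€615: truthful payoff €13, deviation payoff €0 → loss €13.
€572: truthful payoff €56, deviation payoff €0 → loss €56.
€282: truthful payoff €346, deviation payoff €0 → loss €346.
€356: truthful payoff €272, deviation payoff €0 → loss €272.
Total loss = €212 + €13 + €56 + €346 + €272 = €899.

€899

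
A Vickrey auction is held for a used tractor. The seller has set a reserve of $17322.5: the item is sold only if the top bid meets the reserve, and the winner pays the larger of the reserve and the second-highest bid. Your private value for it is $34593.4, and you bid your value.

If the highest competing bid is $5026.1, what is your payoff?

Your bid $34593.4 is the highest and exceeds the reserve.
Price = max(second-highest bid, reserve) = max($5026.1, $17322.5) = $17322.5.
Payoff = $34593.4 − $17322.5 = $17270.9.

$17270.9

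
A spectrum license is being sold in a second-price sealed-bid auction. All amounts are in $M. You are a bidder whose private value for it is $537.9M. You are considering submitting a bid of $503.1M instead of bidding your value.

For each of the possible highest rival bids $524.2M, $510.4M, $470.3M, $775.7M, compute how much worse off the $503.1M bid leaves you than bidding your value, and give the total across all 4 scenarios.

$41.2M

The deviation costs you only when the competing bid falls strictly between $503.1M and $537.9M; elsewhere both bids give the same outcome.
$524.2M: truthful payoff $13.7M, deviation payoff $0M → loss $13.7M.
$510.4M: truthful payoff $27.5M, deviation payoff $0M → loss $27.5M.
$470.3M: outcomes coincide → loss $0M.
$775.7M: outcomes coincide → loss $0M.
Total loss = $13.7M + $27.5M = $41.2M.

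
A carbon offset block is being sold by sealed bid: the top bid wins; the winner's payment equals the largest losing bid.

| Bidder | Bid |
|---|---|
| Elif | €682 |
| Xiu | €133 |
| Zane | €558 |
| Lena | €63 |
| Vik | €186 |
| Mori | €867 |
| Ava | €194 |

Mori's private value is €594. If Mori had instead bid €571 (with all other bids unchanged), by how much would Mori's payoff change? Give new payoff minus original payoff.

€88

The highest bid among the other bidders is €682; Mori's bid doesn't change that.
Original bid €867: Mori is highest, pays the top rival bid €682; payoff €594 − €682 = −€88.
Alternative bid €571: Mori is not highest (top rival bid is €682); payoff €0.
Change in payoff = €0 − (−€88) = €88.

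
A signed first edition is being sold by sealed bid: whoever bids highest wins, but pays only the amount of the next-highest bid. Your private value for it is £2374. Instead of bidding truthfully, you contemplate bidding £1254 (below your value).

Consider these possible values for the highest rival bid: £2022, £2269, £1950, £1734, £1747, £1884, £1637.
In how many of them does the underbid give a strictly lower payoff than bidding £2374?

7

The deviation hurts exactly when the highest competing bid lies strictly between £1254 and £2374 — underbidding then forfeits a profitable win.
£2022: inside the interval → strictly worse (loss £352).
£2269: inside the interval → strictly worse (loss £105).
£1950: inside the interval → strictly worse (loss £424).
£1734: inside the interval → strictly worse (loss £640).
£1747: inside the interval → strictly worse (loss £627).
£1884: inside the interval → strictly worse (loss £490).
£1637: inside the interval → strictly worse (loss £737).
Count: 7.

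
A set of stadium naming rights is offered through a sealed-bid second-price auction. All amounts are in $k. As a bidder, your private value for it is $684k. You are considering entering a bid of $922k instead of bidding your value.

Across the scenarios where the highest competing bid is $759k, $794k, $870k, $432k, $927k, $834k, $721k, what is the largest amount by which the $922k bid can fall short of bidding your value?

$759k: truthful gives $0k, deviation gives −$75k → loss $75k.
$794k: truthful gives $0k, deviation gives −$110k → loss $110k.
$870k: truthful gives $0k, deviation gives −$186k → loss $186k.
$432k: same outcome either way → loss $0k.
$927k: same outcome either way → loss $0k.
$834k: truthful gives $0k, deviation gives −$150k → loss $150k.
$721k: truthful gives $0k, deviation gives −$37k → loss $37k.
Maximum loss: $186k.

$186k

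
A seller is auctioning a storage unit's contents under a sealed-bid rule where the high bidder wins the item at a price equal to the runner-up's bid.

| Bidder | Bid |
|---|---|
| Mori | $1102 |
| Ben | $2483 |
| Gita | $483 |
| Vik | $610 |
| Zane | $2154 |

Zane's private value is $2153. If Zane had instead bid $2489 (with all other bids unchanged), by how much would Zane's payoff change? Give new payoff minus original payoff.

The highest bid among the other bidders is $2483; Zane's bid doesn't change that.
Original bid $2154: Zane is not highest (top rival bid is $2483); payoff $0.
Alternative bid $2489: Zane is highest, pays the top rival bid $2483; payoff $2153 − $2483 = −$330.
Change in payoff = −$330 − ($0) = −$330.

−$330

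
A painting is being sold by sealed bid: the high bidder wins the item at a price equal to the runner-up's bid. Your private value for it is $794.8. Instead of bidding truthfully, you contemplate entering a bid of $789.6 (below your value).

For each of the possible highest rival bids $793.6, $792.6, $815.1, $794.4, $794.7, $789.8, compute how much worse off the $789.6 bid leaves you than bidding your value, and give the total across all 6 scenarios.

$8.9

The deviation costs you only when the competing bid falls strictly between $789.6 and $794.8; elsewhere both bids give the same outcome.
$793.6: truthful payoff $1.2, deviation payoff $0 → loss $1.2.
$792.6: truthful payoff $2.2, deviation payoff $0 → loss $2.2.
$815.1: outcomes coincide → loss $0.
$794.4: truthful payoff $0.4, deviation payoff $0 → loss $0.4.
$794.7: truthful payoff $0.1, deviation payoff $0 → loss $0.1.
$789.8: truthful payoff $5, deviation payoff $0 → loss $5.
Total loss = $1.2 + $2.2 + $0.4 + $0.1 + $5 = $8.9.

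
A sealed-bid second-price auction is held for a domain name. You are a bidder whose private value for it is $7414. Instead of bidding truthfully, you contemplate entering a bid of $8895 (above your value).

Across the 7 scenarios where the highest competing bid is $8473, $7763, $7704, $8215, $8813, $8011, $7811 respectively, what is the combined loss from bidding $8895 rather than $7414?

$4892

The deviation costs you only when the competing bid falls strictly between $7414 and $8895; elsewhere both bids give the same outcome.
$8473: truthful payoff $0, deviation payoff −$1059 → loss $1059.
$7763: truthful payoff $0, deviation payoff −$349 → loss $349.
$7704: truthful payoff $0, deviation payoff −$290 → loss $290.
$8215: truthful payoff $0, deviation payoff −$801 → loss $801.
$8813: truthful payoff $0, deviation payoff −$1399 → loss $1399.
$8011: truthful payoff $0, deviation payoff −$597 → loss $597.
$7811: truthful payoff $0, deviation payoff −$397 → loss $397.
Total loss = $1059 + $349 + $290 + $801 + $1399 + $597 + $397 = $4892.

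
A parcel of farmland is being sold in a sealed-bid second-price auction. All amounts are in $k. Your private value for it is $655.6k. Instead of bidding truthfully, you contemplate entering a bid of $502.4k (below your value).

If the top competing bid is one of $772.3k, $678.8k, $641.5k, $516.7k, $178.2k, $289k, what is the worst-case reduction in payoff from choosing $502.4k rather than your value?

$772.3k: same outcome either way → loss $0k.
$678.8k: same outcome either way → loss $0k.
$641.5k: truthful gives $14.1k, deviation gives $0k → loss $14.1k.
$516.7k: truthful gives $138.9k, deviation gives $0k → loss $138.9k.
$178.2k: same outcome either way → loss $0k.
$289k: same outcome either way → loss $0k.
Maximum loss: $138.9k.

$138.9k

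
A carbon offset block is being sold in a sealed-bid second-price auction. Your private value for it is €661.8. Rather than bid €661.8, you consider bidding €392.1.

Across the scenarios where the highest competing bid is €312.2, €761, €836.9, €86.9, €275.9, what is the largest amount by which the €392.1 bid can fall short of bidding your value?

€312.2: same outcome either way → loss €0.
€761: same outcome either way → loss €0.
€836.9: same outcome either way → loss €0.
€86.9: same outcome either way → loss €0.
€275.9: same outcome either way → loss €0.
Maximum loss: €0.

€0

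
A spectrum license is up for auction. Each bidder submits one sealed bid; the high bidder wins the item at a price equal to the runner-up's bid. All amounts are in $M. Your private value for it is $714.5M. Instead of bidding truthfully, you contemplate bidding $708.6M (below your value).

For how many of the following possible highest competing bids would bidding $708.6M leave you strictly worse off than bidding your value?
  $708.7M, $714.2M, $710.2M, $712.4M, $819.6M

4

The deviation hurts exactly when the highest competing bid lies strictly between $708.6M and $714.5M — underbidding then forfeits a profitable win.
$708.7M: inside the interval → strictly worse (loss $5.8M).
$714.2M: inside the interval → strictly worse (loss $0.3M).
$710.2M: inside the interval → strictly worse (loss $4.3M).
$712.4M: inside the interval → strictly worse (loss $2.1M).
$819.6M: above both → same outcome either way.
Count: 4.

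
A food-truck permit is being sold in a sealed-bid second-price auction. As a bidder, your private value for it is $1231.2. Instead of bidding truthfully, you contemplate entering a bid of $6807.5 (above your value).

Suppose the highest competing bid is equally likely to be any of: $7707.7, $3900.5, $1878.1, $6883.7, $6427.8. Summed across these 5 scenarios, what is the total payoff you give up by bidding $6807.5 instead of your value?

The deviation costs you only when the competing bid falls strictly between $1231.2 and $6807.5; elsewhere both bids give the same outcome.
$7707.7: outcomes coincide → loss $0.
$3900.5: truthful payoff $0, deviation payoff −$2669.3 → loss $2669.3.
$1878.1: truthful payoff $0, deviation payoff −$646.9 → loss $646.9.
$6883.7: outcomes coincide → loss $0.
$6427.8: truthful payoff $0, deviation payoff −$5196.6 → loss $5196.6.
Total loss = $2669.3 + $646.9 + $5196.6 = $8512.8.

$8512.8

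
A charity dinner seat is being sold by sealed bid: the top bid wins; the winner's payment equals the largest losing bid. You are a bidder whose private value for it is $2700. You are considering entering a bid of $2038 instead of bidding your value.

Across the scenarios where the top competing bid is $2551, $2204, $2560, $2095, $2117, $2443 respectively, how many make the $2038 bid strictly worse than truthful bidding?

The deviation hurts exactly when the highest competing bid lies strictly between $2038 and $2700 — underbidding then forfeits a profitable win.
$2551: inside the interval → strictly worse (loss $149).
$2204: inside the interval → strictly worse (loss $496).
$2560: inside the interval → strictly worse (loss $140).
$2095: inside the interval → strictly worse (loss $605).
$2117: inside the interval → strictly worse (loss $583).
$2443: inside the interval → strictly worse (loss $257).
Count: 6.

6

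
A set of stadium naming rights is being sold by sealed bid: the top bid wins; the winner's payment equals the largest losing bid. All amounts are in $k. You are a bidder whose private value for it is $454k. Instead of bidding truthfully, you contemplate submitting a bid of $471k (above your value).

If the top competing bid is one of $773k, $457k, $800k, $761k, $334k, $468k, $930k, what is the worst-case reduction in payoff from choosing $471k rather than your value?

$14k

$773k: same outcome either way → loss $0k.
$457k: truthful gives $0k, deviation gives −$3k → loss $3k.
$800k: same outcome either way → loss $0k.
$761k: same outcome either way → loss $0k.
$334k: same outcome either way → loss $0k.
$468k: truthful gives $0k, deviation gives −$14k → loss $14k.
$930k: same outcome either way → loss $0k.
Maximum loss: $14k.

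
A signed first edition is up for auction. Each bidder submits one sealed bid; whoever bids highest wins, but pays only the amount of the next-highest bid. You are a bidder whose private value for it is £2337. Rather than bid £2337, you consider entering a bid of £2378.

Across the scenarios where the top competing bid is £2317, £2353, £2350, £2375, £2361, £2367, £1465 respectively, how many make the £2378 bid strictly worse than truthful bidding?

The deviation hurts exactly when the highest competing bid lies strictly between £2337 and £2378 — overbidding then wins at a price above your value.
£2317: below both → same outcome either way.
£2353: inside the interval → strictly worse (loss £16).
£2350: inside the interval → strictly worse (loss £13).
£2375: inside the interval → strictly worse (loss £38).
£2361: inside the interval → strictly worse (loss £24).
£2367: inside the interval → strictly worse (loss £30).
£1465: below both → same outcome either way.
Count: 5.

5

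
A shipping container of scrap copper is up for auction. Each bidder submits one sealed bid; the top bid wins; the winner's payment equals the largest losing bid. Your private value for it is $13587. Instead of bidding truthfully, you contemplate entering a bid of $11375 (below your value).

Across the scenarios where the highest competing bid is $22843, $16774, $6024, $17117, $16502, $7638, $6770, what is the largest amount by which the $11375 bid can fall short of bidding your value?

$0

$22843: same outcome either way → loss $0.
$16774: same outcome either way → loss $0.
$6024: same outcome either way → loss $0.
$17117: same outcome either way → loss $0.
$16502: same outcome either way → loss $0.
$7638: same outcome either way → loss $0.
$6770: same outcome either way → loss $0.
Maximum loss: $0.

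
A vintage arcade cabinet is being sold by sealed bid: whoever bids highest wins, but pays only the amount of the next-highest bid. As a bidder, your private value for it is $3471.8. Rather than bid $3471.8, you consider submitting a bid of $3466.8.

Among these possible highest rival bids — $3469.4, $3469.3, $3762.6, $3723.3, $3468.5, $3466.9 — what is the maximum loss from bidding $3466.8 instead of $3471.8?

$3469.4: truthful gives $2.4, deviation gives $0 → loss $2.4.
$3469.3: truthful gives $2.5, deviation gives $0 → loss $2.5.
$3762.6: same outcome either way → loss $0.
$3723.3: same outcome either way → loss $0.
$3468.5: truthful gives $3.3, deviation gives $0 → loss $3.3.
$3466.9: truthful gives $4.9, deviation gives $0 → loss $4.9.
Maximum loss: $4.9.

$4.9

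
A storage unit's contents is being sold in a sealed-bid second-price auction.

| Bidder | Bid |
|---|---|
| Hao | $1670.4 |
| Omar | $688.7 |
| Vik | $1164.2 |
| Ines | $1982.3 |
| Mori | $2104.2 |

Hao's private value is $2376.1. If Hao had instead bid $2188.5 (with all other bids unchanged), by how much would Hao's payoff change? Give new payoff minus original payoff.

The highest bid among the other bidders is $2104.2; Hao's bid doesn't change that.
Original bid $1670.4: Hao is not highest (top rival bid is $2104.2); payoff $0.
Alternative bid $2188.5: Hao is highest, pays the top rival bid $2104.2; payoff $2376.1 − $2104.2 = $271.9.
Change in payoff = $271.9 − ($0) = $271.9.

$271.9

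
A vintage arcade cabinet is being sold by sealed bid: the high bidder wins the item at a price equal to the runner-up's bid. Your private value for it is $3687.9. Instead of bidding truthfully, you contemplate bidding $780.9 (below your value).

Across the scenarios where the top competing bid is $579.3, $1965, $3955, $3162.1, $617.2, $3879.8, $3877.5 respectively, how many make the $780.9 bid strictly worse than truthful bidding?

2

The deviation hurts exactly when the highest competing bid lies strictly between $780.9 and $3687.9 — underbidding then forfeits a profitable win.
$579.3: below both → same outcome either way.
$1965: inside the interval → strictly worse (loss $1722.9).
$3955: above both → same outcome either way.
$3162.1: inside the interval → strictly worse (loss $525.8).
$617.2: below both → same outcome either way.
$3879.8: above both → same outcome either way.
$3877.5: above both → same outcome either way.
Count: 2.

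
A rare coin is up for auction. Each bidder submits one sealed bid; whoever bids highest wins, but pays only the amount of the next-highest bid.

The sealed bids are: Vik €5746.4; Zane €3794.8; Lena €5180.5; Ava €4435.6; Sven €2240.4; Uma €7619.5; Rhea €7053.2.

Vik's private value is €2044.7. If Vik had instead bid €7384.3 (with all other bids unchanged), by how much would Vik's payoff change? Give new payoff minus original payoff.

€0

The highest bid among the other bidders is €7619.5; Vik's bid doesn't change that.
Original bid €5746.4: Vik is not highest (top rival bid is €7619.5); payoff €0.
Alternative bid €7384.3: Vik is not highest (top rival bid is €7619.5); payoff €0.
Change in payoff = €0 − (€0) = €0.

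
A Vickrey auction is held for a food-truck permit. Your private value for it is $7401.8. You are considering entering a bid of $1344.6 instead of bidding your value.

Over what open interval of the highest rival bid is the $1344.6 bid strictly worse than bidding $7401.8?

($1344.6, $7401.8)

If the competing bid is below $1344.6, both bids win at the same price — no difference.
If it is above $7401.8, both bids lose — no difference.
If it lies strictly between $1344.6 and $7401.8, bidding your value wins at a price below your value (positive payoff) while bidding $1344.6 loses (payoff 0).
So the deviation strictly hurts on the open interval ($1344.6, $7401.8).
Truthful bidding weakly dominates here: raising your bid can only win items priced above your value, and lowering it can only forfeit items priced below.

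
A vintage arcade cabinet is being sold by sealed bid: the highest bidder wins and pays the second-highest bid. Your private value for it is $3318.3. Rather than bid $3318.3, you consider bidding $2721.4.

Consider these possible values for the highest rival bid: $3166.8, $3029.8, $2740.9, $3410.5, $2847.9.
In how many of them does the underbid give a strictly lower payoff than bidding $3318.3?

The deviation hurts exactly when the highest competing bid lies strictly between $2721.4 and $3318.3 — underbidding then forfeits a profitable win.
$3166.8: inside the interval → strictly worse (loss $151.5).
$3029.8: inside the interval → strictly worse (loss $288.5).
$2740.9: inside the interval → strictly worse (loss $577.4).
$3410.5: above both → same outcome either way.
$2847.9: inside the interval → strictly worse (loss $470.4).
Count: 4.

4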